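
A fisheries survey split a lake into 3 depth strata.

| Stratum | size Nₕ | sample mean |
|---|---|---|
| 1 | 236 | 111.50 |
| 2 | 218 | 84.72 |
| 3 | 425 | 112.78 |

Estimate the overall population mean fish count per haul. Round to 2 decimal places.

105.48

N = 236 + 218 + 425 = 879.
Weight each subgroup mean by Nₕ/N and sum.
Σ Nₕx̄ₕ = 236·111.50 + 218·84.72 + 425·112.78 = 26314 + 18468.96 + 47931.5 = 92714.46.
Divide by N: 92714.46 / 879 = 105.4772... → 105.48.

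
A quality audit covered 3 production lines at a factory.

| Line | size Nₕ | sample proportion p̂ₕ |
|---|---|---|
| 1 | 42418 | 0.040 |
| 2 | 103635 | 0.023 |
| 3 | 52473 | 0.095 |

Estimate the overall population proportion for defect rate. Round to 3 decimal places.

0.046

Wₕ = Nₕ/N with N = 198526: 0.2137, 0.5220, 0.2643.
p̂_st = 0.2137·0.040 + 0.5220·0.023 + 0.2643·0.095 ≈ 0.04566... → 0.046.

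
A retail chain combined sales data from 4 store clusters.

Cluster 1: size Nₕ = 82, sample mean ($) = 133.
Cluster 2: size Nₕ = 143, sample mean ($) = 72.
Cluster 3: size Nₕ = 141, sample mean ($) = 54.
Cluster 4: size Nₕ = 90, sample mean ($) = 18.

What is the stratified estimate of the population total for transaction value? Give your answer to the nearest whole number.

30436

1: 82·133 = 10906
2: 143·72 = 10296
3: 141·54 = 7614
4: 90·18 = 1620
τ̂ = Σ Nₕx̄ₕ = 30436.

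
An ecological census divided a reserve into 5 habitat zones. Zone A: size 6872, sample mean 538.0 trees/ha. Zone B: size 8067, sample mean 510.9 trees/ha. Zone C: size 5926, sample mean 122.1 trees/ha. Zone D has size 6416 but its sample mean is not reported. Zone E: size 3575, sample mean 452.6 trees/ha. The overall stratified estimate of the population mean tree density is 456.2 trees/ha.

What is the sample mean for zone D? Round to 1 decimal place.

N = 6872 + 8067 + 5926 + 6416 + 3575 = 30856.
Overall total = μ·N = 456.2·30856 = 14076507.2.
Subtract the known strata: 6872·538.0 + 8067·510.9 + 5926·122.1 + 3575·452.6 = 10160175.9.
Remaining total for zone D: 14076507.2 − 10160175.9 = 3916331.3.
Divide by its size: 3916331.3 / 6416 = 610.401... → 610.4.

610.4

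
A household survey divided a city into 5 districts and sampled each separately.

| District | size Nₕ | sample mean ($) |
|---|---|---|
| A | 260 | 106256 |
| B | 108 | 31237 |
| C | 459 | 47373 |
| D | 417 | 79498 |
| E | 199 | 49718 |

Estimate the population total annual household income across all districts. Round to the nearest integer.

95788911

Population total = Σ Nₕ·x̄ₕ (each stratum's size times its mean).
260·106256 + 108·31237 + 459·47373 + 417·79498 + 199·49718 = 27626560 + 3373596 + 21744207 + 33150666 + 9893882 = 95788911.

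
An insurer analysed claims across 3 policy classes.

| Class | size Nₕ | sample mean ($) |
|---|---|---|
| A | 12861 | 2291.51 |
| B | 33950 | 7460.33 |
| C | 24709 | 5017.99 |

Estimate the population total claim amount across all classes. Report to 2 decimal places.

406738828.52

Population total = Σ Nₕ·x̄ₕ (each stratum's size times its mean).
12861·2291.51 + 33950·7460.33 + 24709·5017.99 = 29471110.11 + 253278203.5 + 123989514.91 = 406738828.52.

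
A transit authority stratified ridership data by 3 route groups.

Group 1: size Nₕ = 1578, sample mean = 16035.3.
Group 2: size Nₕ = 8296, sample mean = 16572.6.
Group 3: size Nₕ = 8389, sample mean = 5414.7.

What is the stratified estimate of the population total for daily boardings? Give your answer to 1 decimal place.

208213911.3

1: 1578·16035.3 = 25303703.4
2: 8296·16572.6 = 137486289.6
3: 8389·5414.7 = 45423918.3
τ̂ = Σ Nₕx̄ₕ = 208213911.3.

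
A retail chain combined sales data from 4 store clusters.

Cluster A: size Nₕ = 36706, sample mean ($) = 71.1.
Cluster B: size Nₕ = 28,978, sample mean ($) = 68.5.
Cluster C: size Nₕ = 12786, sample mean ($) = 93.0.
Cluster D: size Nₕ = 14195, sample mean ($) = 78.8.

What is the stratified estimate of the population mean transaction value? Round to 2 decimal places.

74.49

N = 92665; weights Wₕ = Nₕ/N = (0.3961, 0.3127, 0.1380, 0.1532).
x̄_st = Σ Wₕ·x̄ₕ = 0.3961·71.1 + 0.3127·68.5 + 0.1380·93.0 + 0.1532·78.8 ≈ 74.4882...
→ 74.49.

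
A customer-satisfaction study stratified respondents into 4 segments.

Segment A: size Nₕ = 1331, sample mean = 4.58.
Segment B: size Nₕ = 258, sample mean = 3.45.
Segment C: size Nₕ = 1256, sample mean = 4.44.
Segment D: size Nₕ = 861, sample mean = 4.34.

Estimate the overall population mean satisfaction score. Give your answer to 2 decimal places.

N = 1331 + 258 + 1256 + 861 = 3706.
The stratified mean weights each stratum mean by its population share Nₕ/N.
Σ Nₕx̄ₕ = 1331·4.58 + 258·3.45 + 1256·4.44 + 861·4.34 = 6095.98 + 890.1 + 5576.64 + 3736.74 = 16299.46.
Divide by N: 16299.46 / 3706 = 4.3981... → 4.40.

4.40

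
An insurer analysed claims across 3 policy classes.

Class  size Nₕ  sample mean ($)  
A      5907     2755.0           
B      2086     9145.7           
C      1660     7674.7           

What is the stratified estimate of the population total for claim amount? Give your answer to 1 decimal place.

Estimate total by summing Nₕ·x̄ₕ over strata.
5907·2755.0 + 2086·9145.7 + 1660·7674.7 = 16273785 + 19077930.2 + 12740002 = 48091717.2.

48091717.2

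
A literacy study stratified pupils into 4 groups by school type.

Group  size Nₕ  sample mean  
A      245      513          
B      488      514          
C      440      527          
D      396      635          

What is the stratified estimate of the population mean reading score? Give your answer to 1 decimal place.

N = 1569; weights Wₕ = Nₕ/N = (0.1562, 0.3110, 0.2804, 0.2524).
x̄_st = Σ Wₕ·x̄ₕ = 0.1562·513 + 0.3110·514 + 0.2804·527 + 0.2524·635 ≈ 548.029...
→ 548.0.

548.0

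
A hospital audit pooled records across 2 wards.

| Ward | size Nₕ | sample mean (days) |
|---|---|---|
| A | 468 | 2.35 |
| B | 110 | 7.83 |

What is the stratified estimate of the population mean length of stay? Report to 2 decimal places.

3.39

N = 578; weights Wₕ = Nₕ/N = (0.8097, 0.1903).
x̄_st = Σ Wₕ·x̄ₕ = 0.8097·2.35 + 0.1903·7.83 ≈ 3.3929...
→ 3.39.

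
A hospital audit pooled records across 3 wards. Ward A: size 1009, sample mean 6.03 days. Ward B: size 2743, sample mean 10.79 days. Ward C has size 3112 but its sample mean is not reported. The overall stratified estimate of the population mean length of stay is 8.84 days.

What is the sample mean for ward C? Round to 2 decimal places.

8.03

Σ Nₕx̄ₕ = N·μ, so 3112·x̄_C = 6864·8.84 − (1009·6.03 + 2743·10.79).
= 60677.76 − 35681.24 = 24996.52.
x̄_C = 24996.52 / 3112 = 8.0323... → 8.03.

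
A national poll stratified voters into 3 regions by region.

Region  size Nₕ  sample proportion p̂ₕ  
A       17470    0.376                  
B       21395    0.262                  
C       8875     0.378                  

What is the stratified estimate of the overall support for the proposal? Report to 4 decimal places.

0.3253

N = 17470 + 21395 + 8875 = 47740.
Overall proportion = Σ (Nₕ/N)·p̂ₕ.
Σ Nₕp̂ₕ = 6568.72 + 5605.49 + 3354.75 = 15528.96.
15528.96 / 47740 = 0.325282... → 0.3253.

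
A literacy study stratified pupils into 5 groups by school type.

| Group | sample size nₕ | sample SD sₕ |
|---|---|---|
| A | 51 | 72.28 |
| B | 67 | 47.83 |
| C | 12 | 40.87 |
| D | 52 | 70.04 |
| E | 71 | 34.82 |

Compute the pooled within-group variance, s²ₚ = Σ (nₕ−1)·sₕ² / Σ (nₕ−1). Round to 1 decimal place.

3087.3

A: (51−1)·72.28² = 50·5224.3984 = 261219.92
B: (67−1)·47.83² = 66·2287.7089 = 150988.7874
C: (12−1)·40.87² = 11·1670.3569 = 18373.9259
D: (52−1)·70.04² = 51·4905.6016 = 250185.6816
E: (71−1)·34.82² = 70·1212.4324 = 84870.268
Numerator = 765638.5829; denominator = Σ(nₕ−1) = 248.
s²ₚ = 765638.5829/248 = 3087.252... → 3087.3.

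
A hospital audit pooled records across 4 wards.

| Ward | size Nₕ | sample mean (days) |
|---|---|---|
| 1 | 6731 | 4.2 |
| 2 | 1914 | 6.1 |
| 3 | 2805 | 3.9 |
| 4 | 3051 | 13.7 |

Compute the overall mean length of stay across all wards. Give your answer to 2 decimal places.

x̄_st = (Σ Nₕx̄ₕ) / (Σ Nₕ) = (6731·4.2 + 1914·6.1 + 2805·3.9 + 3051·13.7) / 14501
= 92683.8 / 14501 = 6.3915... → 6.39.

6.39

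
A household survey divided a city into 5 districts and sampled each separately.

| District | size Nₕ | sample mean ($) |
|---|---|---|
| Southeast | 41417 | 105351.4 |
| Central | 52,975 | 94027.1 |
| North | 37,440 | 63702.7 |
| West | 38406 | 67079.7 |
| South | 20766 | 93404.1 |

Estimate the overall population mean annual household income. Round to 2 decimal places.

85052.39

x̄_st = (Σ Nₕx̄ₕ) / (Σ Nₕ) = (41417·105351.4 + 52975·94027.1 + 37440·63702.7 + 38406·67079.7 + 20766·93404.1) / 191004
= 16245346143.1 / 191004 = 85052.3871... → 85052.39.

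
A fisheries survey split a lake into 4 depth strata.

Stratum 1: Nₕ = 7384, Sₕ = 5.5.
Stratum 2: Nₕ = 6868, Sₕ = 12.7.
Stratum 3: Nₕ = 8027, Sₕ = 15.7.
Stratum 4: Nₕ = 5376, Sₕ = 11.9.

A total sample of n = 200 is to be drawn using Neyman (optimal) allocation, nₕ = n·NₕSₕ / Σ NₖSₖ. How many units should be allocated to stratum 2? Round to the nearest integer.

55

1: NₕSₕ = 7384·5.5 = 40612
2: NₕSₕ = 6868·12.7 = 87223.6
3: NₕSₕ = 8027·15.7 = 126023.9
4: NₕSₕ = 5376·11.9 = 63974.4
Σ NₕSₕ = 317833.9.
n_2 = 200·87223.6/317833.9 = 54.886... → 55.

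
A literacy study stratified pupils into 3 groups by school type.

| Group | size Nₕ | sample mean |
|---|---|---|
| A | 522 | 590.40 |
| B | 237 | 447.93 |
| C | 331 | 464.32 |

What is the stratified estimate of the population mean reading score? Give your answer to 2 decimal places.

x̄_st = (Σ Nₕx̄ₕ) / (Σ Nₕ) = (522·590.40 + 237·447.93 + 331·464.32) / 1090
= 568038.13 / 1090 = 521.1359... → 521.14.

521.14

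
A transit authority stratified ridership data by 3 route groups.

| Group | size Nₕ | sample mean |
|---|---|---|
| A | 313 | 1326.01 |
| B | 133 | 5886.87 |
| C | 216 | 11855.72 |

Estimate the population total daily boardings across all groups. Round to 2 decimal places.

3758830.36

Estimate total by summing Nₕ·x̄ₕ over strata.
313·1326.01 + 133·5886.87 + 216·11855.72 = 415041.13 + 782953.71 + 2560835.52 = 3758830.36.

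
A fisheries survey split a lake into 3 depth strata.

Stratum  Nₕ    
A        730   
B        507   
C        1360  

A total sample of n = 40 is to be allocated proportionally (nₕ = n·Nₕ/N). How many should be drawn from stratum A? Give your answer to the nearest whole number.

N = 730 + 507 + 1360 = 2597.
n_A = 40·730/2597 = 11.244... → 11.

11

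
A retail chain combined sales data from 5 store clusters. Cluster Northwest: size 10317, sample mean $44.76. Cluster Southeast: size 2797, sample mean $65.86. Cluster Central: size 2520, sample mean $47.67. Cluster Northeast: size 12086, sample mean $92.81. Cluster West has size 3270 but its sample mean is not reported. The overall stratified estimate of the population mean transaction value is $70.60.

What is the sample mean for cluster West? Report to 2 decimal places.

91.76

N = 10317 + 2797 + 2520 + 12086 + 3270 = 30990.
Overall total = μ·N = 70.60·30990 = 2187894.
Subtract the known strata: 10317·44.76 + 2797·65.86 + 2520·47.67 + 12086·92.81 = 1887829.4.
Remaining total for cluster West: 2187894 − 1887829.4 = 300064.6.
Divide by its size: 300064.6 / 3270 = 91.7629... → 91.76.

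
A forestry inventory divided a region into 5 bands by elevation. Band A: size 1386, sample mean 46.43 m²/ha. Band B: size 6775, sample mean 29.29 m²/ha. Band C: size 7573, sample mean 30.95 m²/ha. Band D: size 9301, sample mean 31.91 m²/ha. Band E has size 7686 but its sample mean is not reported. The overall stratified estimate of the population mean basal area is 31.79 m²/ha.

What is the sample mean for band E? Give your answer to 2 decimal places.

32.04

Σ Nₕx̄ₕ = N·μ, so 7686·x̄_E = 32721·31.79 − (1386·46.43 + 6775·29.29 + 7573·30.95 + 9301·31.91).
= 1040200.59 − 793970.99 = 246229.6.
x̄_E = 246229.6 / 7686 = 32.0361... → 32.04.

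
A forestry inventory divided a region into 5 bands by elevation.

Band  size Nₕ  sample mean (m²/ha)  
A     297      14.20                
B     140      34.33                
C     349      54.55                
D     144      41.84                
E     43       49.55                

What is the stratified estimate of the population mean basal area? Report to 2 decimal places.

37.22

N = 297 + 140 + 349 + 144 + 43 = 973.
Overall mean = Σ (Nₕ/N)·x̄ₕ — weight by population share, not a simple average.
Σ Nₕx̄ₕ = 297·14.20 + 140·34.33 + 349·54.55 + 144·41.84 + 43·49.55 = 4217.4 + 4806.2 + 19037.95 + 6024.96 + 2130.65 = 36217.16.
Divide by N: 36217.16 / 973 = 37.2222... → 37.22.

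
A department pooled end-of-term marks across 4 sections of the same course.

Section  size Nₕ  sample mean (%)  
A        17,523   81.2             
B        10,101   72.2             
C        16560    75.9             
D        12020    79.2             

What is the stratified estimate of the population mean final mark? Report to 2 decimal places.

77.59

N = 17523 + 10101 + 16560 + 12020 = 56204.
The stratified mean weights each stratum mean by its population share Nₕ/N.
Σ Nₕx̄ₕ = 17523·81.2 + 10101·72.2 + 16560·75.9 + 12020·79.2 = 1422867.6 + 729292.2 + 1256904 + 951984 = 4361047.8.
Divide by N: 4361047.8 / 56204 = 77.5932... → 77.59.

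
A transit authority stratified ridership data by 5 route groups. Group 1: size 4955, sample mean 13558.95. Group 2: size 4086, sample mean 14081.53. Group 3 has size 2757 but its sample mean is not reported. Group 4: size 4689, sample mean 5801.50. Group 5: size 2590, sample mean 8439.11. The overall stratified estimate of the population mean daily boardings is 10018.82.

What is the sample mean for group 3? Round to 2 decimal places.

Σ Nₕx̄ₕ = N·μ, so 2757·x̄_3 = 19077·10018.82 − (4955·13558.95 + 4086·14081.53 + 4689·5801.50 + 2590·8439.11).
= 191129029.14 − 173782257.23 = 17346771.91.
x̄_3 = 17346771.91 / 2757 = 6291.9013... → 6291.90.

6291.90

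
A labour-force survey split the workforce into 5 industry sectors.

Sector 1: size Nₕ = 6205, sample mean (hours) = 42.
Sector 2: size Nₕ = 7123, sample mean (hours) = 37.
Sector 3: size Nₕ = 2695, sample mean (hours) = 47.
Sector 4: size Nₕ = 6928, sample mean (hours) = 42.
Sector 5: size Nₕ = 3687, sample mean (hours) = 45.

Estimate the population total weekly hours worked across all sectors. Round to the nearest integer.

1: 6205·42 = 260610
2: 7123·37 = 263551
3: 2695·47 = 126665
4: 6928·42 = 290976
5: 3687·45 = 165915
τ̂ = Σ Nₕx̄ₕ = 1107717.

1107717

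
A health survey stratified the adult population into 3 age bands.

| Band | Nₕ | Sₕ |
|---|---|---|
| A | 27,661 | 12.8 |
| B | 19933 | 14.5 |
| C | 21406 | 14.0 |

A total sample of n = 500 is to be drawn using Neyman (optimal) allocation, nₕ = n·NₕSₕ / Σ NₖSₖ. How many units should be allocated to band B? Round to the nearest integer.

153

A: NₕSₕ = 27661·12.8 = 354060.8
B: NₕSₕ = 19933·14.5 = 289028.5
C: NₕSₕ = 21406·14.0 = 299684
Σ NₕSₕ = 942773.3.
n_B = 500·289028.5/942773.3 = 153.286... → 153.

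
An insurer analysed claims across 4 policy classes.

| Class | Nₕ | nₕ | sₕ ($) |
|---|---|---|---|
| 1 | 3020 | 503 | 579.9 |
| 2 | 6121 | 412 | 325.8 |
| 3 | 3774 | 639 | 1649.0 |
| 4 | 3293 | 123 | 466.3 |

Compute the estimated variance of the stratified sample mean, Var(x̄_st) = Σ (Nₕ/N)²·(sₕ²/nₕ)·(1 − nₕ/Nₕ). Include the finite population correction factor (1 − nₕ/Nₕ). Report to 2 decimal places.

315.52

N = 16208. Term for each stratum: Wₕ²sₕ²/nₕ·(1−nₕ/Nₕ).
Var(x̄_st) = 19.34504 + 34.27114 + 191.65539 + 70.24539 = 315.51696 → 315.52.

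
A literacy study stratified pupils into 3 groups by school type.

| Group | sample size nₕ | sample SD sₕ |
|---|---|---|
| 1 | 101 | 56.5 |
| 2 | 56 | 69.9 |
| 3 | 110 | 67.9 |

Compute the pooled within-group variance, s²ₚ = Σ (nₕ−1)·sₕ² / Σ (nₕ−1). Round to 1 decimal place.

1: (101−1)·56.5² = 100·3192.25 = 319225
2: (56−1)·69.9² = 55·4886.01 = 268730.55
3: (110−1)·67.9² = 109·4610.41 = 502534.69
Numerator = 1090490.24; denominator = Σ(nₕ−1) = 264.
s²ₚ = 1090490.24/264 = 4130.645... → 4130.6.

4130.6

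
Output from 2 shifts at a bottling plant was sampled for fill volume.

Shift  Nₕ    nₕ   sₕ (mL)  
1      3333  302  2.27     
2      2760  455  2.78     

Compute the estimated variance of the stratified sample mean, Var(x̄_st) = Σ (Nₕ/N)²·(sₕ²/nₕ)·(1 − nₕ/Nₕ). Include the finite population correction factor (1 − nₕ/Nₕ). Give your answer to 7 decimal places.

N = 6093. Term for each stratum: Wₕ²sₕ²/nₕ·(1−nₕ/Nₕ).
Var(x̄_st) = 0.0046430533 + 0.0029106893 = 0.0075537426 → 0.0075537.

0.0075537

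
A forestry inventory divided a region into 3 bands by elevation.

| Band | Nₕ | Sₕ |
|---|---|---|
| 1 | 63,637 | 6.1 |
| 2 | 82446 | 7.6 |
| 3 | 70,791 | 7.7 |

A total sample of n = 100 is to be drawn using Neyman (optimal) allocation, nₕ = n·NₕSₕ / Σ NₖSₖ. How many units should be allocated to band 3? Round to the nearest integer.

35

Σ NₕSₕ = 63637·6.1 + 82446·7.6 + 70791·7.7 = 1559866.
Share for 3: 545090.7/1559866 = 0.34945.
n_3 = 100 × 0.34945 = 34.945... → 35.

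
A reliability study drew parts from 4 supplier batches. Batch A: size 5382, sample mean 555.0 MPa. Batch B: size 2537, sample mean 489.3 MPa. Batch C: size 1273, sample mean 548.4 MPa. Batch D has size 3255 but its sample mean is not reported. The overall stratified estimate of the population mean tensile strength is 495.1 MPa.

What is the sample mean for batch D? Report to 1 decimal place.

N = 5382 + 2537 + 1273 + 3255 = 12447.
Overall total = μ·N = 495.1·12447 = 6162509.7.
Subtract the known strata: 5382·555.0 + 2537·489.3 + 1273·548.4 = 4926477.3.
Remaining total for batch D: 6162509.7 − 4926477.3 = 1236032.4.
Divide by its size: 1236032.4 / 3255 = 379.733... → 379.7.

379.7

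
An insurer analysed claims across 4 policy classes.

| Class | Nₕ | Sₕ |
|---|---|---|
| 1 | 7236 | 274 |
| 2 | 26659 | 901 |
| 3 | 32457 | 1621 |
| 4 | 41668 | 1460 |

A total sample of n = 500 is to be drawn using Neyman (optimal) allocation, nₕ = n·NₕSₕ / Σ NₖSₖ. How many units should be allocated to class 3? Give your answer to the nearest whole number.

1: NₕSₕ = 7236·274 = 1982664
2: NₕSₕ = 26659·901 = 24019759
3: NₕSₕ = 32457·1621 = 52612797
4: NₕSₕ = 41668·1460 = 60835280
Σ NₕSₕ = 139450500.
n_3 = 500·52612797/139450500 = 188.643... → 189.

189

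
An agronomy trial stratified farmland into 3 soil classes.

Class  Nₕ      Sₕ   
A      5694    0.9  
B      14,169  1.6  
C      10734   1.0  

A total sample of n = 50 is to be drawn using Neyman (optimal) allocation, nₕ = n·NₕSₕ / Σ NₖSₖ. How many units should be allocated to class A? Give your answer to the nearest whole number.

A: NₕSₕ = 5694·0.9 = 5124.6
B: NₕSₕ = 14169·1.6 = 22670.4
C: NₕSₕ = 10734·1.0 = 10734
Σ NₕSₕ = 38529.
n_A = 50·5124.6/38529 = 6.650... → 7.

7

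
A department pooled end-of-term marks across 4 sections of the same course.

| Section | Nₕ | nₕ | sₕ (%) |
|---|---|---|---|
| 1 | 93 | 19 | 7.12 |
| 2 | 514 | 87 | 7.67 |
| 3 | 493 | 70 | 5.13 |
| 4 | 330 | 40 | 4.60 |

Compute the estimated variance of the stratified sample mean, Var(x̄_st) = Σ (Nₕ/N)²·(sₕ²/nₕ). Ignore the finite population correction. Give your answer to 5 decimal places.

N = 1430. Term for each stratum: Wₕ²sₕ²/nₕ.
Var(x̄_st) = 0.01128496 + 0.08736262 + 0.04468466 + 0.02817160 = 0.17150384 → 0.17150.

0.17150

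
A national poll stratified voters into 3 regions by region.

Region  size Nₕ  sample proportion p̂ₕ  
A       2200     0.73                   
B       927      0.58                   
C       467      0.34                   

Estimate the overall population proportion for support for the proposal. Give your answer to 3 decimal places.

0.641

N = 2200 + 927 + 467 = 3594.
Overall proportion = Σ (Nₕ/N)·p̂ₕ.
Σ Nₕp̂ₕ = 1606 + 537.66 + 158.78 = 2302.44.
2302.44 / 3594 = 0.64063... → 0.641.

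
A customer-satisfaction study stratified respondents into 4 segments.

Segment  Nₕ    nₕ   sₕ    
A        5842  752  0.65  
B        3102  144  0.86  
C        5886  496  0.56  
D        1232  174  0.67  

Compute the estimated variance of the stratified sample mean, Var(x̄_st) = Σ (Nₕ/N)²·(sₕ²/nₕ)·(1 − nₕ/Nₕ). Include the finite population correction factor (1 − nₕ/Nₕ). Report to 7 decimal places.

N = 16062; Wₕ = Nₕ/N.
segment A: (5842/16062)²·0.65²/752·(1 − 752/5842) = 0.0000647573
segment B: (3102/16062)²·0.86²/144·(1 − 144/3102) = 0.0001826733
segment C: (5886/16062)²·0.56²/496·(1 − 496/5886) = 0.0000777507
segment D: (1232/16062)²·0.67²/174·(1 − 174/1232) = 0.0000130346
Sum = 0.0003382159 → 0.0003382.

0.0003382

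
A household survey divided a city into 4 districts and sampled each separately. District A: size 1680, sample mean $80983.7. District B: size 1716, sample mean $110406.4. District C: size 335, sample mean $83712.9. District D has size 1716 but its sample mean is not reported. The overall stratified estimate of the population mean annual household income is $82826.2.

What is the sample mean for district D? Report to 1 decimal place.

Σ Nₕx̄ₕ = N·μ, so 1716·x̄_D = 5447·82826.2 − (1680·80983.7 + 1716·110406.4 + 335·83712.9).
= 451154311.4 − 353553819.9 = 97600491.5.
x̄_D = 97600491.5 / 1716 = 56876.743... → 56876.7.

56876.7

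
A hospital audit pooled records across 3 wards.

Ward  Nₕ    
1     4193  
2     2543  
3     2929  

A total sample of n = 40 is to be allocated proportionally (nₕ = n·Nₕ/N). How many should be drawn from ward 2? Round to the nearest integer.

11

Share of ward 2 = 2543/9665 = 0.26311.
Allocate 40 × 0.26311 = 10.525... → 11.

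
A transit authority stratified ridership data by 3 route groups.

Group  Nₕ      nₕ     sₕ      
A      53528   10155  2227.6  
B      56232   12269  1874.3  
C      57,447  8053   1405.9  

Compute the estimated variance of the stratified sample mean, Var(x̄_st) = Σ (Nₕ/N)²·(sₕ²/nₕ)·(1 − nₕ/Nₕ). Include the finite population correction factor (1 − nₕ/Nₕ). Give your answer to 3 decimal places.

N = 167207; Wₕ = Nₕ/N.
group A: (53528/167207)²·2227.6²/10155·(1 − 10155/53528) = 40.577572
group B: (56232/167207)²·1874.3²/12269·(1 − 12269/56232) = 25.318093
group C: (57447/167207)²·1405.9²/8053·(1 − 8053/57447) = 24.910578
Sum = 90.806243 → 90.806.

90.806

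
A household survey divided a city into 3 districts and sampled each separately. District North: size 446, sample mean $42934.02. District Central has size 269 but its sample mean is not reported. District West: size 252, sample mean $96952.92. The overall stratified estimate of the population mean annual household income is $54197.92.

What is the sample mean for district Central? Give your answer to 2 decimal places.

N = 446 + 269 + 252 = 967.
Overall total = μ·N = 54197.92·967 = 52409388.64.
Subtract the known strata: 446·42934.02 + 252·96952.92 = 43580708.76.
Remaining total for district Central: 52409388.64 − 43580708.76 = 8828679.88.
Divide by its size: 8828679.88 / 269 = 32820.3713... → 32820.37.

32820.37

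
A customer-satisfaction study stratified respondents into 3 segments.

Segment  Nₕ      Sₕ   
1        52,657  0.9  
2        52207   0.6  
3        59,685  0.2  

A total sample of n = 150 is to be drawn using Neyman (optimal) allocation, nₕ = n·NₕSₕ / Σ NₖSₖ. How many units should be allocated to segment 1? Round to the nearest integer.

78

1: NₕSₕ = 52657·0.9 = 47391.3
2: NₕSₕ = 52207·0.6 = 31324.2
3: NₕSₕ = 59685·0.2 = 11937
Σ NₕSₕ = 90652.5.
n_1 = 150·47391.3/90652.5 = 78.417... → 78.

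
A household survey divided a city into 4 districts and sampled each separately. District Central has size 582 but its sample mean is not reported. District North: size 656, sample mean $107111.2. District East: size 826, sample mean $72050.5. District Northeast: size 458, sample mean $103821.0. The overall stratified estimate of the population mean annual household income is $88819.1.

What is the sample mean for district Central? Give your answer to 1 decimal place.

Σ Nₕx̄ₕ = N·μ, so 582·x̄_Central = 2522·88819.1 − (656·107111.2 + 826·72050.5 + 458·103821.0).
= 224001770.2 − 177328678.2 = 46673092.
x̄_Central = 46673092 / 582 = 80194.316... → 80194.3.

80194.3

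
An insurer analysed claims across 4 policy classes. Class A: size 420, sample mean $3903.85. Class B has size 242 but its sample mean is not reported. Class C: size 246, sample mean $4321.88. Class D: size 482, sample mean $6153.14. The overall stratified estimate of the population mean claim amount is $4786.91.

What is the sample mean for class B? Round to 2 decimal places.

Σ Nₕx̄ₕ = N·μ, so 242·x̄_B = 1390·4786.91 − (420·3903.85 + 246·4321.88 + 482·6153.14).
= 6653804.9 − 5668612.96 = 985191.94.
x̄_B = 985191.94 / 242 = 4071.0411... → 4071.04.

4071.04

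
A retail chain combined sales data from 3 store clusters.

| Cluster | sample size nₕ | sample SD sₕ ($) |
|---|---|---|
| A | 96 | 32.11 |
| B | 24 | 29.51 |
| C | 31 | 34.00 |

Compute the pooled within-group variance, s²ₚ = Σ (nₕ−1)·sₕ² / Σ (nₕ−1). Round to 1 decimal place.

Degrees of freedom: 95 + 23 + 30 = 148.
Σ(nₕ−1)sₕ² = 95·1031.0521 + 23·870.8401 + 30·1156 = 152659.2718.
s²ₚ = 152659.2718 / 148 = 1031.482... → 1031.5.

1031.5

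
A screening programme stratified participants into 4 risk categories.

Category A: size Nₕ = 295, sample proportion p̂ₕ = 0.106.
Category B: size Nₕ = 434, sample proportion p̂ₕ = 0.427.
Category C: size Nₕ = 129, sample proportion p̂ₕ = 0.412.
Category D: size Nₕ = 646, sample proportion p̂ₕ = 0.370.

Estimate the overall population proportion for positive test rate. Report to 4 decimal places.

Wₕ = Nₕ/N with N = 1504: 0.1961, 0.2886, 0.0858, 0.4295.
p̂_st = 0.1961·0.106 + 0.2886·0.427 + 0.0858·0.412 + 0.4295·0.370 ≈ 0.338269... → 0.3383.

0.3383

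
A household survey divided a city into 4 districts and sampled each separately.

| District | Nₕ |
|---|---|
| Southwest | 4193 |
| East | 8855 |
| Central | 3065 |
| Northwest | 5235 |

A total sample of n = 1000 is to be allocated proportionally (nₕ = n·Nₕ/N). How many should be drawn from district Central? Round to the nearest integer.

Share of district Central = 3065/21348 = 0.14357.
Allocate 1000 × 0.14357 = 143.573... → 144.

144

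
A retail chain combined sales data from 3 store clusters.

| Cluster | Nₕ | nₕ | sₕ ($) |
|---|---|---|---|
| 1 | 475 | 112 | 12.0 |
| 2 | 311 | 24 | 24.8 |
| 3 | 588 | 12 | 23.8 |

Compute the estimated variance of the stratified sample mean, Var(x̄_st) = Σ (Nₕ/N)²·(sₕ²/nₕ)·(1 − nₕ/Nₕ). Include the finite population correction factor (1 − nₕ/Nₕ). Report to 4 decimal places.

9.7974

N = 1374. Term for each stratum: Wₕ²sₕ²/nₕ·(1−nₕ/Nₕ).
Var(x̄_st) = 0.1174279 + 1.2116047 + 8.4683542 = 9.7973867 → 9.7974.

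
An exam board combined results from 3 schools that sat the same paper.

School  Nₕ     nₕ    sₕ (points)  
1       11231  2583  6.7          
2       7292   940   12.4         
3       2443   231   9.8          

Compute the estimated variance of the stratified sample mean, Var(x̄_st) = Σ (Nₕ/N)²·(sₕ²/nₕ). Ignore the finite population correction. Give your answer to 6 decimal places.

0.030419

N = 20966; Wₕ = Nₕ/N.
school 1: (11231/20966)²·6.7²/2583 = 0.004986903
school 2: (7292/20966)²·12.4²/940 = 0.019786896
school 3: (2443/20966)²·9.8²/231 = 0.005644896
Sum = 0.030418695 → 0.030419.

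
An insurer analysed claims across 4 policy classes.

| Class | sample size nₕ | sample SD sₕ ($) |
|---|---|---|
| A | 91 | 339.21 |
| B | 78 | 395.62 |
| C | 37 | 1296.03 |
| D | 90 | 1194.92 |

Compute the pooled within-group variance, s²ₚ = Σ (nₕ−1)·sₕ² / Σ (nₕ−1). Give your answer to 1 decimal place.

719019.0

Degrees of freedom: 90 + 77 + 36 + 89 = 292.
Σ(nₕ−1)sₕ² = 90·115063.4241 + 77·156515.1844 + 36·1679693.7609 + 89·1427833.8064 = 209953561.5298.
s²ₚ = 209953561.5298 / 292 = 719019.046... → 719019.0.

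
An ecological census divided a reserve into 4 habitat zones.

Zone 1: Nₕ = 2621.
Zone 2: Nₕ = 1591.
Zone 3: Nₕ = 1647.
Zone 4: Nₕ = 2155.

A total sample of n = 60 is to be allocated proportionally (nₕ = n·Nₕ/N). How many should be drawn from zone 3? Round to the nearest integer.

12

N = 2621 + 1591 + 1647 + 2155 = 8014.
n_3 = 60·1647/8014 = 12.331... → 12.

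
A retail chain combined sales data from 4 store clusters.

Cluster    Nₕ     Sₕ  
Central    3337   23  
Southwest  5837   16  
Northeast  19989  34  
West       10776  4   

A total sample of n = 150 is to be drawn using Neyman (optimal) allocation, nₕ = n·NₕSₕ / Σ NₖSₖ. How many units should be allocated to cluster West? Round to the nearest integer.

7

Σ NₕSₕ = 3337·23 + 5837·16 + 19989·34 + 10776·4 = 892873.
Share for West: 43104/892873 = 0.04828.
n_West = 150 × 0.04828 = 7.241... → 7.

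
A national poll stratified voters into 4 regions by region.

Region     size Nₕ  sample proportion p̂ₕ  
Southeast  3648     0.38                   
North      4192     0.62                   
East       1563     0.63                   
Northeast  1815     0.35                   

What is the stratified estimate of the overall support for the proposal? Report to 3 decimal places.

0.500

Wₕ = Nₕ/N with N = 11218: 0.3252, 0.3737, 0.1393, 0.1618.
p̂_st = 0.3252·0.38 + 0.3737·0.62 + 0.1393·0.63 + 0.1618·0.35 ≈ 0.49966... → 0.500.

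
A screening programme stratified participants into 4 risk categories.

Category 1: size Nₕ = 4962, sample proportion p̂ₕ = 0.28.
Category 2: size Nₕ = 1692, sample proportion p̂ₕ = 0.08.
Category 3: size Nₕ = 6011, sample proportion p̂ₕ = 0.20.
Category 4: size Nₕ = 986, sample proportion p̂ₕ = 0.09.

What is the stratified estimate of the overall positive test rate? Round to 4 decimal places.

0.2063

Wₕ = Nₕ/N with N = 13651: 0.3635, 0.1239, 0.4403, 0.0722.
p̂_st = 0.3635·0.28 + 0.1239·0.08 + 0.4403·0.20 + 0.0722·0.09 ≈ 0.206260... → 0.2063.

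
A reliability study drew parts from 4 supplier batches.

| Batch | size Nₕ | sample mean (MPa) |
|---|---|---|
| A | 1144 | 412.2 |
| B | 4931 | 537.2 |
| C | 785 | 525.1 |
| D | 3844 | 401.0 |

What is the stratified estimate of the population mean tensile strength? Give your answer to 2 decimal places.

474.04

N = 10704; weights Wₕ = Nₕ/N = (0.1069, 0.4607, 0.0733, 0.3591).
x̄_st = Σ Wₕ·x̄ₕ = 0.1069·412.2 + 0.4607·537.2 + 0.0733·525.1 + 0.3591·401.0 ≈ 474.0412...
→ 474.04.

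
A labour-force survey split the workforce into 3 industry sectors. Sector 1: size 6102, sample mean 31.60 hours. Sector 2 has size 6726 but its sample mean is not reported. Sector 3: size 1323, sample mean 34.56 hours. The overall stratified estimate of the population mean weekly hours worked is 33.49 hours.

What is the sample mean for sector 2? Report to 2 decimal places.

Σ Nₕx̄ₕ = N·μ, so 6726·x̄_2 = 14151·33.49 − (6102·31.60 + 1323·34.56).
= 473916.99 − 238546.08 = 235370.91.
x̄_2 = 235370.91 / 6726 = 34.9942... → 34.99.

34.99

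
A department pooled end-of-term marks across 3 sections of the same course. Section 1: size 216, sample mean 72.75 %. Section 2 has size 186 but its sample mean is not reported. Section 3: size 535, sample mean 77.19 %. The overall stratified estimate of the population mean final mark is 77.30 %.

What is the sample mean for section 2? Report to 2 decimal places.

N = 216 + 186 + 535 = 937.
Overall total = μ·N = 77.30·937 = 72430.1.
Subtract the known strata: 216·72.75 + 535·77.19 = 57010.65.
Remaining total for section 2: 72430.1 − 57010.65 = 15419.45.
Divide by its size: 15419.45 / 186 = 82.9003... → 82.90.

82.90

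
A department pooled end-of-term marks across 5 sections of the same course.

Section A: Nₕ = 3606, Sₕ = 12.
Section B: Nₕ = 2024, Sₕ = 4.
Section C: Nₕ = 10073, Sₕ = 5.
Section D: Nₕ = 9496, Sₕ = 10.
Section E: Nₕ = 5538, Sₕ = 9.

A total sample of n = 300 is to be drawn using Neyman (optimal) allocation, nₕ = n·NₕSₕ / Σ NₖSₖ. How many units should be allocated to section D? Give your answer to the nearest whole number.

116

Σ NₕSₕ = 3606·12 + 2024·4 + 10073·5 + 9496·10 + 5538·9 = 246535.
Share for D: 94960/246535 = 0.38518.
n_D = 300 × 0.38518 = 115.554... → 116.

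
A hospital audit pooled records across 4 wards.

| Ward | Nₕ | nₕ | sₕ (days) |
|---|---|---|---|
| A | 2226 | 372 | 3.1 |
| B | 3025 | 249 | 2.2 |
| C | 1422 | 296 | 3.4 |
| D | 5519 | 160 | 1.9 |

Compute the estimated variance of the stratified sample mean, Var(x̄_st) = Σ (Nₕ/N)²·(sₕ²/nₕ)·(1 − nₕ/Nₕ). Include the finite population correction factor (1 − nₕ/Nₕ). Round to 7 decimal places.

0.0067254

N = 12192; Wₕ = Nₕ/N.
ward A: (2226/12192)²·3.1²/372·(1 − 372/2226) = 0.0007172415
ward B: (3025/12192)²·2.2²/249·(1 − 249/3025) = 0.0010980976
ward C: (1422/12192)²·3.4²/296·(1 − 296/1422) = 0.0004206823
ward D: (5519/12192)²·1.9²/160·(1 − 160/5519) = 0.0044893293
Sum = 0.0067253507 → 0.0067254.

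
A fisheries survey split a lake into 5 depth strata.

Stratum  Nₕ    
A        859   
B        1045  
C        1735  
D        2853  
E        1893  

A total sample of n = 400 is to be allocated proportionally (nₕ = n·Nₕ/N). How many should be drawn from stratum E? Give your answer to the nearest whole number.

N = 859 + 1045 + 1735 + 2853 + 1893 = 8385.
n_E = 400·1893/8385 = 90.304... → 90.

90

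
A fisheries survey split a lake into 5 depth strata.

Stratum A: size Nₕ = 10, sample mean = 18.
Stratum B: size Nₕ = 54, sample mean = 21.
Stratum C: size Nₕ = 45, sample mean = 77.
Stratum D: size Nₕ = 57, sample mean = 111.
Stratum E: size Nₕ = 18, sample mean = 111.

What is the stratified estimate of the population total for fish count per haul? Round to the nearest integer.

13104

Estimate total by summing Nₕ·x̄ₕ over strata.
10·18 + 54·21 + 45·77 + 57·111 + 18·111 = 180 + 1134 + 3465 + 6327 + 1998 = 13104.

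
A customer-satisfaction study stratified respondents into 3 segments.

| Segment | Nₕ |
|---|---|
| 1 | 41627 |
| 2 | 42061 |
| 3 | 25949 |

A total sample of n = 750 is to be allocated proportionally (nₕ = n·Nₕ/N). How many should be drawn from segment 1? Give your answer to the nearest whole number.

Share of segment 1 = 41627/109637 = 0.37968.
Allocate 750 × 0.37968 = 284.760... → 285.

285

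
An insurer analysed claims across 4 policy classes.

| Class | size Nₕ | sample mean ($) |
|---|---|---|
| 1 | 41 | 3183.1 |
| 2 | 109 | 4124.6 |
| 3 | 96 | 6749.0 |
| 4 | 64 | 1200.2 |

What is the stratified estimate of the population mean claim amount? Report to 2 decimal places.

N = 310; weights Wₕ = Nₕ/N = (0.1323, 0.3516, 0.3097, 0.2065).
x̄_st = Σ Wₕ·x̄ₕ = 0.1323·3183.1 + 0.3516·4124.6 + 0.3097·6749.0 + 0.2065·1200.2 ≈ 4209.0494...
→ 4209.05.

4209.05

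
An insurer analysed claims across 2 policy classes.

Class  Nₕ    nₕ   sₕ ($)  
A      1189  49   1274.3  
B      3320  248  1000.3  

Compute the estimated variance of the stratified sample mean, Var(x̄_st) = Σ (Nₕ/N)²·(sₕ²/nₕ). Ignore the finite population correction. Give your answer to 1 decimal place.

N = 4509. Term for each stratum: Wₕ²sₕ²/nₕ.
Var(x̄_st) = 2304.3610 + 2187.3816 = 4491.7426 → 4491.7.

4491.7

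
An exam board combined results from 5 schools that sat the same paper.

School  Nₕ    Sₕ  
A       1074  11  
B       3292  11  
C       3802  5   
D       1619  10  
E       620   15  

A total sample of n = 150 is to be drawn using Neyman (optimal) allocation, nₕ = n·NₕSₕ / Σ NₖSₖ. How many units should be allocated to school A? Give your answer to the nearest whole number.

19

A: NₕSₕ = 1074·11 = 11814
B: NₕSₕ = 3292·11 = 36212
C: NₕSₕ = 3802·5 = 19010
D: NₕSₕ = 1619·10 = 16190
E: NₕSₕ = 620·15 = 9300
Σ NₕSₕ = 92526.
n_A = 150·11814/92526 = 19.152... → 19.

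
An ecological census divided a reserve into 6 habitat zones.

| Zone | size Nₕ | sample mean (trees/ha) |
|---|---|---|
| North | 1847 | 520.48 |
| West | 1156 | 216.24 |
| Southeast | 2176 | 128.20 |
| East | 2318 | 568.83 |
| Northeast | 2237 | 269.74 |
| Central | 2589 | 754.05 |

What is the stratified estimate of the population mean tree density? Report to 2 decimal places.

N = 1847 + 1156 + 2176 + 2318 + 2237 + 2589 = 12323.
Weight each subgroup mean by Nₕ/N and sum.
Σ Nₕx̄ₕ = 1847·520.48 + 1156·216.24 + 2176·128.20 + 2318·568.83 + 2237·269.74 + 2589·754.05 = 961326.56 + 249973.44 + 278963.2 + 1318547.94 + 603408.38 + 1952235.45 = 5364454.97.
Divide by N: 5364454.97 / 12323 = 435.3205... → 435.32.

435.32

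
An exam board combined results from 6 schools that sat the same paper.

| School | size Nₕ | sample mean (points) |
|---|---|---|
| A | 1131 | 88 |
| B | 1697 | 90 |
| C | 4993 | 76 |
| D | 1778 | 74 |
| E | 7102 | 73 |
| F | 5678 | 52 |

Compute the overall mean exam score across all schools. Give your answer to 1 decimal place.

70.5

N = 1131 + 1697 + 4993 + 1778 + 7102 + 5678 = 22379.
Overall mean = Σ (Nₕ/N)·x̄ₕ — weight by population share, not a simple average.
Σ Nₕx̄ₕ = 1131·88 + 1697·90 + 4993·76 + 1778·74 + 7102·73 + 5678·52 = 99528 + 152730 + 379468 + 131572 + 518446 + 295256 = 1577000.
Divide by N: 1577000 / 22379 = 70.468... → 70.5.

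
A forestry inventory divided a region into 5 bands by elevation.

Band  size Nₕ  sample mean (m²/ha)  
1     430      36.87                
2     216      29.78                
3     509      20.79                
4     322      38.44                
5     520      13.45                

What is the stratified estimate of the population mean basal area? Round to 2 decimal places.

x̄_st = (Σ Nₕx̄ₕ) / (Σ Nₕ) = (430·36.87 + 216·29.78 + 509·20.79 + 322·38.44 + 520·13.45) / 1997
= 52240.37 / 1997 = 26.1594... → 26.16.

26.16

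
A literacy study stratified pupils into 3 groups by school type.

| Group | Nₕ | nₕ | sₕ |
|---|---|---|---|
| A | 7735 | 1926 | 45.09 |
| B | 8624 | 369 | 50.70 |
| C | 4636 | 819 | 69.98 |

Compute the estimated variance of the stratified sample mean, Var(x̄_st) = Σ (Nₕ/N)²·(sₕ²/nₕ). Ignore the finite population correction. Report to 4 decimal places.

1.6102

N = 20995. Term for each stratum: Wₕ²sₕ²/nₕ.
Var(x̄_st) = 0.1432825 + 1.1753719 + 0.2915540 = 1.6102084 → 1.6102.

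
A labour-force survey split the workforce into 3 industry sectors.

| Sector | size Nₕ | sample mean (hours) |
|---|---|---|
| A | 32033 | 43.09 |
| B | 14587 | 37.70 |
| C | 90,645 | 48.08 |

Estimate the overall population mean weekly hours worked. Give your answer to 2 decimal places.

N = 32033 + 14587 + 90645 = 137265.
The stratified mean weights each stratum mean by its population share Nₕ/N.
Σ Nₕx̄ₕ = 32033·43.09 + 14587·37.70 + 90645·48.08 = 1380301.97 + 549929.9 + 4358211.6 = 6288443.47.
Divide by N: 6288443.47 / 137265 = 45.8124... → 45.81.

45.81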